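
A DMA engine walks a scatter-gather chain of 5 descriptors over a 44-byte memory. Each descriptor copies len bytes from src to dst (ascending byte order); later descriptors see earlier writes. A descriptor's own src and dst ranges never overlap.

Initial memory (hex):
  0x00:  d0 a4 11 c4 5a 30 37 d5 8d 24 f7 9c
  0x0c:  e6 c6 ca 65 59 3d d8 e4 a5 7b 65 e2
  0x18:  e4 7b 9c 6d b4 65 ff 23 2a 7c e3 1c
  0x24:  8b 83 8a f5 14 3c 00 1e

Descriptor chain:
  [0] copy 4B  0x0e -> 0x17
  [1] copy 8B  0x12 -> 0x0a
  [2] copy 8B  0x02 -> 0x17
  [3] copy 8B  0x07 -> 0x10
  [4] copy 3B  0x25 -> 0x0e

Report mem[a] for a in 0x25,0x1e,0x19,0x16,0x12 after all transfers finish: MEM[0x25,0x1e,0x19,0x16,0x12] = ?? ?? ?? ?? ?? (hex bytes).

MEM[0x25,0x1e,0x19,0x16,0x12] = 83 24 5a 7b 24

[0] 0x0e->0x17 len=4 : ca 65 59 3d
[1] 0x12->0x0a len=8 : d8 e4 a5 7b 65 ca 65 59
[2] 0x02->0x17 len=8 : 11 c4 5a 30 37 d5 8d 24
[3] 0x07->0x10 len=8 : d5 8d 24 d8 e4 a5 7b 65
[4] 0x25->0x0e len=3 : 83 8a f5
query mem[0x25]=0x83, mem[0x1e]=0x24, mem[0x19]=0x5a, mem[0x16]=0x7b, mem[0x12]=0x24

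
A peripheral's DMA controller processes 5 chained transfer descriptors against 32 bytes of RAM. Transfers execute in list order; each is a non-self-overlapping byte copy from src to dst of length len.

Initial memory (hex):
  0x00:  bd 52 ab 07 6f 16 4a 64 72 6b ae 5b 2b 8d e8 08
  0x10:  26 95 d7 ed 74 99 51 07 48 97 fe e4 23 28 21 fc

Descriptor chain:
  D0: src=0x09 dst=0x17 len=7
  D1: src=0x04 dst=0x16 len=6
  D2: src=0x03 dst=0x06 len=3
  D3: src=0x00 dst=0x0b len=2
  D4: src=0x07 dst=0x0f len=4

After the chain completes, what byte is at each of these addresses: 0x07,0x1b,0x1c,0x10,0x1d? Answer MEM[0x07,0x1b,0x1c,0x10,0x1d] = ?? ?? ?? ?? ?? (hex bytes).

MEM[0x07,0x1b,0x1c,0x10,0x1d] = 6f 6b e8 16 08

  after D0: wrote 7B at 0x17 = 6bae5b2b8de808
  after D1: wrote 6B at 0x16 = 6f164a64726b
  after D2: wrote 3B at 0x06 = 076f16
  after D3: wrote 2B at 0x0b = bd52
  after D4: wrote 4B at 0x0f = 6f166bae
query mem[0x07]=0x6f, mem[0x1b]=0x6b, mem[0x1c]=0xe8, mem[0x10]=0x16, mem[0x1d]=0x08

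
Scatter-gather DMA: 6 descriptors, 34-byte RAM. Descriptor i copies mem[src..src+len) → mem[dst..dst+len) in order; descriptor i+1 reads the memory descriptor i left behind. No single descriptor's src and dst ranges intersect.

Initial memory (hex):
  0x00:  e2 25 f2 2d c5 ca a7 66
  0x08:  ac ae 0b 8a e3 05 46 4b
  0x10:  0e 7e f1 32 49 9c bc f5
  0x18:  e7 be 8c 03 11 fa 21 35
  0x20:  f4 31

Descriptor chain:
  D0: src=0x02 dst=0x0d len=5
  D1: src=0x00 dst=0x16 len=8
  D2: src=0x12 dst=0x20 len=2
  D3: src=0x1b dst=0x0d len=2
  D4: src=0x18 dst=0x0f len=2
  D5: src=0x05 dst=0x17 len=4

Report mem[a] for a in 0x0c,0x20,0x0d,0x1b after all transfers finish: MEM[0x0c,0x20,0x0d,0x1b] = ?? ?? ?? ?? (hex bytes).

D0: mem[0x0d..0x11] <- [f2 2d c5 ca a7]
D1: mem[0x16..0x1d] <- [e2 25 f2 2d c5 ca a7 66]
D2: mem[0x20..0x21] <- [f1 32]
D3: mem[0x0d..0x0e] <- [ca a7]
D4: mem[0x0f..0x10] <- [f2 2d]
D5: mem[0x17..0x1a] <- [ca a7 66 ac]
query mem[0x0c]=0xe3, mem[0x20]=0xf1, mem[0x0d]=0xca, mem[0x1b]=0xca

MEM[0x0c,0x20,0x0d,0x1b] = e3 f1 ca ca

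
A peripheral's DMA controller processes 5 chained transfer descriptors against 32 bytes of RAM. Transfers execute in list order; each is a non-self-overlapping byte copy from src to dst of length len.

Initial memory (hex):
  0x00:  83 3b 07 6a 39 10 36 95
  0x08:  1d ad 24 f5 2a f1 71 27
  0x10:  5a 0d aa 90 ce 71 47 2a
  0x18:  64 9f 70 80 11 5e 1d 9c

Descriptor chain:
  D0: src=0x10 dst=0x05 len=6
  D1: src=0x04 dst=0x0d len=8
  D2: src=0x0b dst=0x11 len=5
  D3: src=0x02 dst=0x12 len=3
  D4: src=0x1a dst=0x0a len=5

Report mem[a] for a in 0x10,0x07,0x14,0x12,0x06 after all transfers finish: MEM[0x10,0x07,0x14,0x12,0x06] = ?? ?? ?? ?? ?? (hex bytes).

D0: mem[0x05..0x0a] <- [5a 0d aa 90 ce 71]
D1: mem[0x0d..0x14] <- [39 5a 0d aa 90 ce 71 f5]
D2: mem[0x11..0x15] <- [f5 2a 39 5a 0d]
D3: mem[0x12..0x14] <- [07 6a 39]
D4: mem[0x0a..0x0e] <- [70 80 11 5e 1d]
query mem[0x10]=0xaa, mem[0x07]=0xaa, mem[0x14]=0x39, mem[0x12]=0x07, mem[0x06]=0x0d

MEM[0x10,0x07,0x14,0x12,0x06] = aa aa 39 07 0d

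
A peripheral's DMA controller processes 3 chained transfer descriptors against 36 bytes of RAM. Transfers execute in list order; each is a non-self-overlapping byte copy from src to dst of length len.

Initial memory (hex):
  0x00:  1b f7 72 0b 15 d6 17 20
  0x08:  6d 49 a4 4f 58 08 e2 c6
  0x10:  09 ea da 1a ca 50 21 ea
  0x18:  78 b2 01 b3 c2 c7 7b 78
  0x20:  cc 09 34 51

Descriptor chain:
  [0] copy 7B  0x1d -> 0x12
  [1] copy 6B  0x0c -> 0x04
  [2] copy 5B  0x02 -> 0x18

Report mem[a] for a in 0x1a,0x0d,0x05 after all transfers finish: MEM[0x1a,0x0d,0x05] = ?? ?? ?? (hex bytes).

#0 dst[0x12+7] := {0xc7,0x7b,0x78,0xcc,0x09,0x34,0x51}
#1 dst[0x04+6] := {0x58,0x08,0xe2,0xc6,0x09,0xea}
#2 dst[0x18+5] := {0x72,0x0b,0x58,0x08,0xe2}
query mem[0x1a]=0x58, mem[0x0d]=0x08, mem[0x05]=0x08

MEM[0x1a,0x0d,0x05] = 58 08 08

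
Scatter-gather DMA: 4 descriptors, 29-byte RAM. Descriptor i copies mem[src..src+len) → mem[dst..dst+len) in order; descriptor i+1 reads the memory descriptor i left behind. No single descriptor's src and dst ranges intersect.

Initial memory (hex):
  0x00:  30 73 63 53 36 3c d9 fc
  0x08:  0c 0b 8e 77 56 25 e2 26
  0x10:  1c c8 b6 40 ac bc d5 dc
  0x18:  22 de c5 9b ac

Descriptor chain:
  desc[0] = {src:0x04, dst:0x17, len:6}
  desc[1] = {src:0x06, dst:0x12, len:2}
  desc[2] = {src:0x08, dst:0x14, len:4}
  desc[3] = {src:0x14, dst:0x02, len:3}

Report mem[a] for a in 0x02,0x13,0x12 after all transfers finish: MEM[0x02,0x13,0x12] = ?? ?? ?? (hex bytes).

MEM[0x02,0x13,0x12] = 0c fc d9

D0: mem[0x17..0x1c] <- [36 3c d9 fc 0c 0b]
D1: mem[0x12..0x13] <- [d9 fc]
D2: mem[0x14..0x17] <- [0c 0b 8e 77]
D3: mem[0x02..0x04] <- [0c 0b 8e]
query mem[0x02]=0x0c, mem[0x13]=0xfc, mem[0x12]=0xd9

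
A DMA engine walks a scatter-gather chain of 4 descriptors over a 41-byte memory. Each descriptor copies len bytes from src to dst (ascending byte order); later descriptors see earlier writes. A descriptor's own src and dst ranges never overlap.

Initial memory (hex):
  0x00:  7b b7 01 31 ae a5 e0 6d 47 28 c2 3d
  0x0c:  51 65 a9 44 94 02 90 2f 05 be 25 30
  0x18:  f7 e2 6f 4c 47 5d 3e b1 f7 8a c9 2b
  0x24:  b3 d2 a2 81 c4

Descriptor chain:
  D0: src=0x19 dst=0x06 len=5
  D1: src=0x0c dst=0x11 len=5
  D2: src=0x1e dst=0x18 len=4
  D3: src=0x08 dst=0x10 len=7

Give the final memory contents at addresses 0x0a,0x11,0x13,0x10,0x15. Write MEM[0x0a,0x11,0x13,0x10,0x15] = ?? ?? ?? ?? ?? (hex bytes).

MEM[0x0a,0x11,0x13,0x10,0x15] = 5d 47 3d 4c 65

#0 dst[0x06+5] := {0xe2,0x6f,0x4c,0x47,0x5d}
#1 dst[0x11+5] := {0x51,0x65,0xa9,0x44,0x94}
#2 dst[0x18+4] := {0x3e,0xb1,0xf7,0x8a}
#3 dst[0x10+7] := {0x4c,0x47,0x5d,0x3d,0x51,0x65,0xa9}
query mem[0x0a]=0x5d, mem[0x11]=0x47, mem[0x13]=0x3d, mem[0x10]=0x4c, mem[0x15]=0x65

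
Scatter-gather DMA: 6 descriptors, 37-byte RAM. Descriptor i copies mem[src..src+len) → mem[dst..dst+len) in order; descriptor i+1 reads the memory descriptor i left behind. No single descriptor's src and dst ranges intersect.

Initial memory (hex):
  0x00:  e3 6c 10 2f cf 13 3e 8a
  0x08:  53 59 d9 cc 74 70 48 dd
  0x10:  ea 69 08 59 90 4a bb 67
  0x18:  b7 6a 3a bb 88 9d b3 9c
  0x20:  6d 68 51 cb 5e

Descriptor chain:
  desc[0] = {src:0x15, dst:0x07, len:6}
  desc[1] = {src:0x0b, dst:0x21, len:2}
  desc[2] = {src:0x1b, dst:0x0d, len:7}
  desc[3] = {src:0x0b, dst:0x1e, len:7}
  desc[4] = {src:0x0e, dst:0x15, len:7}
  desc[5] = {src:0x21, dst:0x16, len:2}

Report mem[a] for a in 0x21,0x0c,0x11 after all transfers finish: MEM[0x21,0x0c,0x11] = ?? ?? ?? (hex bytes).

MEM[0x21,0x0c,0x11] = 88 3a 9c

  after D0: wrote 6B at 0x07 = 4abb67b76a3a
  after D1: wrote 2B at 0x21 = 6a3a
  after D2: wrote 7B at 0x0d = bb889db39c6d6a
  after D3: wrote 7B at 0x1e = 6a3abb889db39c
  after D4: wrote 7B at 0x15 = 889db39c6d6a90
  after D5: wrote 2B at 0x16 = 889d
query mem[0x21]=0x88, mem[0x0c]=0x3a, mem[0x11]=0x9c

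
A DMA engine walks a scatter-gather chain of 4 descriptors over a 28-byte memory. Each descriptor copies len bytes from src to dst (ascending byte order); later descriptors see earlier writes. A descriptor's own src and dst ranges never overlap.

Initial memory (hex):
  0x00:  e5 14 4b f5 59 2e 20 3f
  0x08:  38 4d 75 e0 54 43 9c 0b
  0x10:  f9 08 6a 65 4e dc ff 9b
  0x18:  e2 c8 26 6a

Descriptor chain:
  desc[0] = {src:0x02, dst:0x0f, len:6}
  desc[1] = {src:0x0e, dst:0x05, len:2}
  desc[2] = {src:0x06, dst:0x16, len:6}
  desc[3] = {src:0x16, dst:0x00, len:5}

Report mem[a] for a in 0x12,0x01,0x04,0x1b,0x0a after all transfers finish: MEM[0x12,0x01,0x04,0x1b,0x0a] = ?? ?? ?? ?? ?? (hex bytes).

[0] 0x02->0x0f len=6 : 4b f5 59 2e 20 3f
[1] 0x0e->0x05 len=2 : 9c 4b
[2] 0x06->0x16 len=6 : 4b 3f 38 4d 75 e0
[3] 0x16->0x00 len=5 : 4b 3f 38 4d 75
query mem[0x12]=0x2e, mem[0x01]=0x3f, mem[0x04]=0x75, mem[0x1b]=0xe0, mem[0x0a]=0x75

MEM[0x12,0x01,0x04,0x1b,0x0a] = 2e 3f 75 e0 75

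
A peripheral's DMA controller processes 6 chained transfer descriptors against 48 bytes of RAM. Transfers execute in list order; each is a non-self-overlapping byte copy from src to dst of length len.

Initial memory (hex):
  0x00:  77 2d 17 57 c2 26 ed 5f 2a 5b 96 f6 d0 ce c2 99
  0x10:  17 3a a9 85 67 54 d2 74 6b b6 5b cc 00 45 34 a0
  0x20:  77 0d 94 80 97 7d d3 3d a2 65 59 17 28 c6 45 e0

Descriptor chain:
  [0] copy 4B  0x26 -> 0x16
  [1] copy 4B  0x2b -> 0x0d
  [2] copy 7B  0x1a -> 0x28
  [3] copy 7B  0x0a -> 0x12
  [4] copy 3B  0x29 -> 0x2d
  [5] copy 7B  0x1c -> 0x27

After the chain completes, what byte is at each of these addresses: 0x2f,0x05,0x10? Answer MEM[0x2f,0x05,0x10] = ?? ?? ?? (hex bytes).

MEM[0x2f,0x05,0x10] = 45 26 45

#0 dst[0x16+4] := {0xd3,0x3d,0xa2,0x65}
#1 dst[0x0d+4] := {0x17,0x28,0xc6,0x45}
#2 dst[0x28+7] := {0x5b,0xcc,0x00,0x45,0x34,0xa0,0x77}
#3 dst[0x12+7] := {0x96,0xf6,0xd0,0x17,0x28,0xc6,0x45}
#4 dst[0x2d+3] := {0xcc,0x00,0x45}
#5 dst[0x27+7] := {0x00,0x45,0x34,0xa0,0x77,0x0d,0x94}
query mem[0x2f]=0x45, mem[0x05]=0x26, mem[0x10]=0x45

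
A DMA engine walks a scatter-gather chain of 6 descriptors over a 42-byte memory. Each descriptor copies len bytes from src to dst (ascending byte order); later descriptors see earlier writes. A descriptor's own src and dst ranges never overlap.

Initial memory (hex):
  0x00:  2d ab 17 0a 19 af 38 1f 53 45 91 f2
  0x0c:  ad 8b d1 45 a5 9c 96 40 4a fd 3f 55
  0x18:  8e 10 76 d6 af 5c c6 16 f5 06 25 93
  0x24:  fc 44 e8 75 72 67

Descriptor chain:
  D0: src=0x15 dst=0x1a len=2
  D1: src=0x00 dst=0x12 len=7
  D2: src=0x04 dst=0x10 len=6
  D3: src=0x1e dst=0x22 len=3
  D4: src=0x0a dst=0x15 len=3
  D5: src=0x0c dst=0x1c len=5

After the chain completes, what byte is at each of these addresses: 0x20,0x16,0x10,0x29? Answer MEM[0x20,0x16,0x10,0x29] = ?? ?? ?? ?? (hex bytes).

[0] 0x15->0x1a len=2 : fd 3f
[1] 0x00->0x12 len=7 : 2d ab 17 0a 19 af 38
[2] 0x04->0x10 len=6 : 19 af 38 1f 53 45
[3] 0x1e->0x22 len=3 : c6 16 f5
[4] 0x0a->0x15 len=3 : 91 f2 ad
[5] 0x0c->0x1c len=5 : ad 8b d1 45 19
query mem[0x20]=0x19, mem[0x16]=0xf2, mem[0x10]=0x19, mem[0x29]=0x67

MEM[0x20,0x16,0x10,0x29] = 19 f2 19 67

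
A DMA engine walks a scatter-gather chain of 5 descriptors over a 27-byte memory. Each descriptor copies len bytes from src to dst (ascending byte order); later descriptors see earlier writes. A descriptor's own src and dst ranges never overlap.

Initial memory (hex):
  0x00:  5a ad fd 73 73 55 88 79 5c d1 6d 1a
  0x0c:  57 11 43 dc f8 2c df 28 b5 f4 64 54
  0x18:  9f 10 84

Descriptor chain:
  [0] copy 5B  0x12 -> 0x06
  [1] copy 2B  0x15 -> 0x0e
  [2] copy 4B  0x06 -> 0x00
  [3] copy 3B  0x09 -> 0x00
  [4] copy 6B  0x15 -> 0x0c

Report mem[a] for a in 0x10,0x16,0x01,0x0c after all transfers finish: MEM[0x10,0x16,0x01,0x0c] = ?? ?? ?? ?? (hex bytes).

MEM[0x10,0x16,0x01,0x0c] = 10 64 64 f4

  after D0: wrote 5B at 0x06 = df28b5f464
  after D1: wrote 2B at 0x0e = f464
  after D2: wrote 4B at 0x00 = df28b5f4
  after D3: wrote 3B at 0x00 = f4641a
  after D4: wrote 6B at 0x0c = f464549f1084
query mem[0x10]=0x10, mem[0x16]=0x64, mem[0x01]=0x64, mem[0x0c]=0xf4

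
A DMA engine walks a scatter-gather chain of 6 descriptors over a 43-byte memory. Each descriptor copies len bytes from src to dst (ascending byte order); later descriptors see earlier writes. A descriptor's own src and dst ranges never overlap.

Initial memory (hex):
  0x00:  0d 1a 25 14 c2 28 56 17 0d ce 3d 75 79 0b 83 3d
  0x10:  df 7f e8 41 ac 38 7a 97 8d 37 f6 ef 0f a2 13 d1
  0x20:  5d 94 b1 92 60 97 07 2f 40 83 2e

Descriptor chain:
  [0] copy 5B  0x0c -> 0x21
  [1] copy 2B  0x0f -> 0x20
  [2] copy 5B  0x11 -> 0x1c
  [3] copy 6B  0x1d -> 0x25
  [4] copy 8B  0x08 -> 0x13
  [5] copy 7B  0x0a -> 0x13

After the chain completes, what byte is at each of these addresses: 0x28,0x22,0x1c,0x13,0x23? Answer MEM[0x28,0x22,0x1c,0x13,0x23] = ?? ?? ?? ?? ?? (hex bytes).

MEM[0x28,0x22,0x1c,0x13,0x23] = 38 0b 7f 3d 83

D0: mem[0x21..0x25] <- [79 0b 83 3d df]
D1: mem[0x20..0x21] <- [3d df]
D2: mem[0x1c..0x20] <- [7f e8 41 ac 38]
D3: mem[0x25..0x2a] <- [e8 41 ac 38 df 0b]
D4: mem[0x13..0x1a] <- [0d ce 3d 75 79 0b 83 3d]
D5: mem[0x13..0x19] <- [3d 75 79 0b 83 3d df]
query mem[0x28]=0x38, mem[0x22]=0x0b, mem[0x1c]=0x7f, mem[0x13]=0x3d, mem[0x23]=0x83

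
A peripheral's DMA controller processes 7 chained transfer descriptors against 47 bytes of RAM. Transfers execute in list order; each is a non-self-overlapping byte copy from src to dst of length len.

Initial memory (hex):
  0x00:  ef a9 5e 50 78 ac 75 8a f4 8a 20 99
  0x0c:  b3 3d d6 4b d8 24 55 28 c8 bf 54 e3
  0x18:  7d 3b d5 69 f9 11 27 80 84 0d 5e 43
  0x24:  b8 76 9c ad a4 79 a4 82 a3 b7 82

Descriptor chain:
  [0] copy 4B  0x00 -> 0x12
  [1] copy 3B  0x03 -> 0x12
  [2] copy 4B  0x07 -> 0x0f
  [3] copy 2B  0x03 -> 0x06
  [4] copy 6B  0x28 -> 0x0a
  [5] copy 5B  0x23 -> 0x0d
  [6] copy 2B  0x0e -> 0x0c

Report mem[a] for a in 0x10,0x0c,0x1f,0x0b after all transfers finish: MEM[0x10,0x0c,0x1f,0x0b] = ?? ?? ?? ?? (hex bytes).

MEM[0x10,0x0c,0x1f,0x0b] = 9c b8 80 79

  after D0: wrote 4B at 0x12 = efa95e50
  after D1: wrote 3B at 0x12 = 5078ac
  after D2: wrote 4B at 0x0f = 8af48a20
  after D3: wrote 2B at 0x06 = 5078
  after D4: wrote 6B at 0x0a = a479a482a3b7
  after D5: wrote 5B at 0x0d = 43b8769cad
  after D6: wrote 2B at 0x0c = b876
query mem[0x10]=0x9c, mem[0x0c]=0xb8, mem[0x1f]=0x80, mem[0x0b]=0x79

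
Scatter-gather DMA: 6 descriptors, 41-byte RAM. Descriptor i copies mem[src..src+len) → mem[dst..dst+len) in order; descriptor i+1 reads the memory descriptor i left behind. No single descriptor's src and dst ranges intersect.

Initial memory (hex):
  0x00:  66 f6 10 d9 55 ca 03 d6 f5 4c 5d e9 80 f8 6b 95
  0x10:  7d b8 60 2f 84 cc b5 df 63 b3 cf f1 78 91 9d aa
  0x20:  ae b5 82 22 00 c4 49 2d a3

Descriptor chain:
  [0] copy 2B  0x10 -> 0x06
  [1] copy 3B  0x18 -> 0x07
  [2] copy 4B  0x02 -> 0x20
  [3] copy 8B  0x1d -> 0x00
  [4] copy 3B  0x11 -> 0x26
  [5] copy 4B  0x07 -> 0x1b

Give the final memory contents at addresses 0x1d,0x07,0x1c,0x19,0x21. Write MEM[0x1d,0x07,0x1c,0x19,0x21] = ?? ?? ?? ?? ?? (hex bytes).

MEM[0x1d,0x07,0x1c,0x19,0x21] = cf 00 b3 b3 d9

D0: mem[0x06..0x07] <- [7d b8]
D1: mem[0x07..0x09] <- [63 b3 cf]
D2: mem[0x20..0x23] <- [10 d9 55 ca]
D3: mem[0x00..0x07] <- [91 9d aa 10 d9 55 ca 00]
D4: mem[0x26..0x28] <- [b8 60 2f]
D5: mem[0x1b..0x1e] <- [00 b3 cf 5d]
query mem[0x1d]=0xcf, mem[0x07]=0x00, mem[0x1c]=0xb3, mem[0x19]=0xb3, mem[0x21]=0xd9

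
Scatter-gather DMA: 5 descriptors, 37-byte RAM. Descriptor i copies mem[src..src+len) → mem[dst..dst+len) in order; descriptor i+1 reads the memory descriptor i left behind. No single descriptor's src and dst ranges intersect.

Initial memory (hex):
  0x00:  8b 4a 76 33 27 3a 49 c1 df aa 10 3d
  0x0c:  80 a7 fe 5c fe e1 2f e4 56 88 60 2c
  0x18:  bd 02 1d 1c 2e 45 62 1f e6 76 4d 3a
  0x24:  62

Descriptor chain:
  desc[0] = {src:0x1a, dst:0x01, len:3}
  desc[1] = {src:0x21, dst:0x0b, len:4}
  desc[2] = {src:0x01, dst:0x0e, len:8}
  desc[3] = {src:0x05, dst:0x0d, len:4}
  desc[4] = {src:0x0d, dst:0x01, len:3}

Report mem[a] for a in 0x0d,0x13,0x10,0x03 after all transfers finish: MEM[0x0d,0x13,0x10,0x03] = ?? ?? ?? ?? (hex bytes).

MEM[0x0d,0x13,0x10,0x03] = 3a 49 df c1

D0: mem[0x01..0x03] <- [1d 1c 2e]
D1: mem[0x0b..0x0e] <- [76 4d 3a 62]
D2: mem[0x0e..0x15] <- [1d 1c 2e 27 3a 49 c1 df]
D3: mem[0x0d..0x10] <- [3a 49 c1 df]
D4: mem[0x01..0x03] <- [3a 49 c1]
query mem[0x0d]=0x3a, mem[0x13]=0x49, mem[0x10]=0xdf, mem[0x03]=0xc1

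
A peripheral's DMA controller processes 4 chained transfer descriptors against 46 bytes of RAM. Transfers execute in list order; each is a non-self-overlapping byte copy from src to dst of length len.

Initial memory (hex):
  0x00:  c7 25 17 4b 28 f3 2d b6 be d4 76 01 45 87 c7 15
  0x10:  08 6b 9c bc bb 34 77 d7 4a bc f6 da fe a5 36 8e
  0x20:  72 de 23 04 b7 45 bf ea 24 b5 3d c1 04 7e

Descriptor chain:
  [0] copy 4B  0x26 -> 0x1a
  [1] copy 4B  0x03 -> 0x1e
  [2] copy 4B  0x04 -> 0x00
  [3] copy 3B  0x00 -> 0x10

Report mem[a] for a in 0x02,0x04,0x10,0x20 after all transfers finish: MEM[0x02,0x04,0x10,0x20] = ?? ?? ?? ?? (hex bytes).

MEM[0x02,0x04,0x10,0x20] = 2d 28 28 f3

  after D0: wrote 4B at 0x1a = bfea24b5
  after D1: wrote 4B at 0x1e = 4b28f32d
  after D2: wrote 4B at 0x00 = 28f32db6
  after D3: wrote 3B at 0x10 = 28f32d
query mem[0x02]=0x2d, mem[0x04]=0x28, mem[0x10]=0x28, mem[0x20]=0xf3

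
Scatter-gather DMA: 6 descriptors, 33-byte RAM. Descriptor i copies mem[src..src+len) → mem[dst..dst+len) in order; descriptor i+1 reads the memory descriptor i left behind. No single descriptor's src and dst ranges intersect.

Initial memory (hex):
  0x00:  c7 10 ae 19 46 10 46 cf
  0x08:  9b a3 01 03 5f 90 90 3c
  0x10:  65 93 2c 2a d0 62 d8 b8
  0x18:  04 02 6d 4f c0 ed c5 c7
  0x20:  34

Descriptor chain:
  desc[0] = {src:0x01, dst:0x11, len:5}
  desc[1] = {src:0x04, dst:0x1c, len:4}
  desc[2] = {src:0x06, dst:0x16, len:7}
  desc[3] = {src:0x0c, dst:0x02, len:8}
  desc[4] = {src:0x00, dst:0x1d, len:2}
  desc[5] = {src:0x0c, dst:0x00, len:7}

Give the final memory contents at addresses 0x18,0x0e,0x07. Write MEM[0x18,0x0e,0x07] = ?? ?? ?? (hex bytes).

#0 dst[0x11+5] := {0x10,0xae,0x19,0x46,0x10}
#1 dst[0x1c+4] := {0x46,0x10,0x46,0xcf}
#2 dst[0x16+7] := {0x46,0xcf,0x9b,0xa3,0x01,0x03,0x5f}
#3 dst[0x02+8] := {0x5f,0x90,0x90,0x3c,0x65,0x10,0xae,0x19}
#4 dst[0x1d+2] := {0xc7,0x10}
#5 dst[0x00+7] := {0x5f,0x90,0x90,0x3c,0x65,0x10,0xae}
query mem[0x18]=0x9b, mem[0x0e]=0x90, mem[0x07]=0x10

MEM[0x18,0x0e,0x07] = 9b 90 10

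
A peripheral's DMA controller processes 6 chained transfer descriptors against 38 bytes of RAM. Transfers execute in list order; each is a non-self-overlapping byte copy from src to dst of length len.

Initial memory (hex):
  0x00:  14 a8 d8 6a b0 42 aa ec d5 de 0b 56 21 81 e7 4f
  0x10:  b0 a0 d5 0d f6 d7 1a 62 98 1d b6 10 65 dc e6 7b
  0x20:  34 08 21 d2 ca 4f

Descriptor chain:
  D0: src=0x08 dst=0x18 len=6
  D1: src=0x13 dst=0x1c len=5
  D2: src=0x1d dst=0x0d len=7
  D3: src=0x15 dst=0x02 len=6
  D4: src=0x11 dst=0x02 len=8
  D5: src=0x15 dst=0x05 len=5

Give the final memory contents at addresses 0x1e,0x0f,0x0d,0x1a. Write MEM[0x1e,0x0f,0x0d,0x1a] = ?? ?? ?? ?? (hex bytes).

MEM[0x1e,0x0f,0x0d,0x1a] = d7 1a f6 0b

[0] 0x08->0x18 len=6 : d5 de 0b 56 21 81
[1] 0x13->0x1c len=5 : 0d f6 d7 1a 62
[2] 0x1d->0x0d len=7 : f6 d7 1a 62 08 21 d2
[3] 0x15->0x02 len=6 : d7 1a 62 d5 de 0b
[4] 0x11->0x02 len=8 : 08 21 d2 f6 d7 1a 62 d5
[5] 0x15->0x05 len=5 : d7 1a 62 d5 de
query mem[0x1e]=0xd7, mem[0x0f]=0x1a, mem[0x0d]=0xf6, mem[0x1a]=0x0b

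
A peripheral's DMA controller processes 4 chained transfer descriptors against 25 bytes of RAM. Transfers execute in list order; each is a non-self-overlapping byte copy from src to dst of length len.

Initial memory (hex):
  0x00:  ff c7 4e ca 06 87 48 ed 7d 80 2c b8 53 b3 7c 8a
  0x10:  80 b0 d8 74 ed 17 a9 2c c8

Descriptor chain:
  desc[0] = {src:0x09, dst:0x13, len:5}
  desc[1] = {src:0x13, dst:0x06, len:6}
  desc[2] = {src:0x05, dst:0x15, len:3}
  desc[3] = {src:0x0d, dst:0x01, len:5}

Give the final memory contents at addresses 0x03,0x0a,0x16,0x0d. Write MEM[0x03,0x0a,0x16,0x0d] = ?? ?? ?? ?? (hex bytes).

MEM[0x03,0x0a,0x16,0x0d] = 8a b3 80 b3

#0 dst[0x13+5] := {0x80,0x2c,0xb8,0x53,0xb3}
#1 dst[0x06+6] := {0x80,0x2c,0xb8,0x53,0xb3,0xc8}
#2 dst[0x15+3] := {0x87,0x80,0x2c}
#3 dst[0x01+5] := {0xb3,0x7c,0x8a,0x80,0xb0}
query mem[0x03]=0x8a, mem[0x0a]=0xb3, mem[0x16]=0x80, mem[0x0d]=0xb3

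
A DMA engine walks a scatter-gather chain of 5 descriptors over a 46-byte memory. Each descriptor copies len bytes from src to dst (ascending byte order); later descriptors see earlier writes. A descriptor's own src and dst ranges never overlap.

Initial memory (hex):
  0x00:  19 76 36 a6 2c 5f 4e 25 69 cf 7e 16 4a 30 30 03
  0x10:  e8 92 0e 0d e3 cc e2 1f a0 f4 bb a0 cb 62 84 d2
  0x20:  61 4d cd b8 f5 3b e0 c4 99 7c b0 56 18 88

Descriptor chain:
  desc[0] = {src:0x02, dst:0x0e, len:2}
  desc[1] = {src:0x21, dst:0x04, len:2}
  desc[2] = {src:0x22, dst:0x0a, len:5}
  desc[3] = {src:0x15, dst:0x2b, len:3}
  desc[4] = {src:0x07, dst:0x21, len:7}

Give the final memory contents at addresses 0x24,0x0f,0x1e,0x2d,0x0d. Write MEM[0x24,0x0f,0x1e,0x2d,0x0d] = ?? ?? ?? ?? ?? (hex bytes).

#0 dst[0x0e+2] := {0x36,0xa6}
#1 dst[0x04+2] := {0x4d,0xcd}
#2 dst[0x0a+5] := {0xcd,0xb8,0xf5,0x3b,0xe0}
#3 dst[0x2b+3] := {0xcc,0xe2,0x1f}
#4 dst[0x21+7] := {0x25,0x69,0xcf,0xcd,0xb8,0xf5,0x3b}
query mem[0x24]=0xcd, mem[0x0f]=0xa6, mem[0x1e]=0x84, mem[0x2d]=0x1f, mem[0x0d]=0x3b

MEM[0x24,0x0f,0x1e,0x2d,0x0d] = cd a6 84 1f 3b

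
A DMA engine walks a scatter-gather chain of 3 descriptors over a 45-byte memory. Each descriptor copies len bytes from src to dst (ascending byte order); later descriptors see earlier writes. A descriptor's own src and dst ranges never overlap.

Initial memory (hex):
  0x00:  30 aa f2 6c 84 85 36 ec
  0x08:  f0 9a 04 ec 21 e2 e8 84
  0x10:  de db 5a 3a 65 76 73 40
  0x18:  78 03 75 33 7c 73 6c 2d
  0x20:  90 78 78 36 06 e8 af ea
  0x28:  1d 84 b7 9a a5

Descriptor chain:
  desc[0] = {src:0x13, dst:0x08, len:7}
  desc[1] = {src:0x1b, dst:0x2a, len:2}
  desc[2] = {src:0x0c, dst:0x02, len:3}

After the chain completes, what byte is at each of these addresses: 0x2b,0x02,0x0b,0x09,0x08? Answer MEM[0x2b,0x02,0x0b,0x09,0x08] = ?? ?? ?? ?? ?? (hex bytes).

D0: mem[0x08..0x0e] <- [3a 65 76 73 40 78 03]
D1: mem[0x2a..0x2b] <- [33 7c]
D2: mem[0x02..0x04] <- [40 78 03]
query mem[0x2b]=0x7c, mem[0x02]=0x40, mem[0x0b]=0x73, mem[0x09]=0x65, mem[0x08]=0x3a

MEM[0x2b,0x02,0x0b,0x09,0x08] = 7c 40 73 65 3a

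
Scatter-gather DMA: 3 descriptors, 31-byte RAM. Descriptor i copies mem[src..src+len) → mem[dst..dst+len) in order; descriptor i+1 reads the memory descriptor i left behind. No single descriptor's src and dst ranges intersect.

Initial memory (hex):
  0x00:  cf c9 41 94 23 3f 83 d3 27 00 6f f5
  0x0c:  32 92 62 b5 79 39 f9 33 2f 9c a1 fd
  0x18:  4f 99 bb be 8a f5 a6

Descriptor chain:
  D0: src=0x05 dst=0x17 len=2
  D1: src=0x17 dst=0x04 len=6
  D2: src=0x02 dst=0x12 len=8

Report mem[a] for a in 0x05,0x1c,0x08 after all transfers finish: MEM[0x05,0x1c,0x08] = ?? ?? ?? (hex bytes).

  after D0: wrote 2B at 0x17 = 3f83
  after D1: wrote 6B at 0x04 = 3f8399bbbe8a
  after D2: wrote 8B at 0x12 = 41943f8399bbbe8a
query mem[0x05]=0x83, mem[0x1c]=0x8a, mem[0x08]=0xbe

MEM[0x05,0x1c,0x08] = 83 8a be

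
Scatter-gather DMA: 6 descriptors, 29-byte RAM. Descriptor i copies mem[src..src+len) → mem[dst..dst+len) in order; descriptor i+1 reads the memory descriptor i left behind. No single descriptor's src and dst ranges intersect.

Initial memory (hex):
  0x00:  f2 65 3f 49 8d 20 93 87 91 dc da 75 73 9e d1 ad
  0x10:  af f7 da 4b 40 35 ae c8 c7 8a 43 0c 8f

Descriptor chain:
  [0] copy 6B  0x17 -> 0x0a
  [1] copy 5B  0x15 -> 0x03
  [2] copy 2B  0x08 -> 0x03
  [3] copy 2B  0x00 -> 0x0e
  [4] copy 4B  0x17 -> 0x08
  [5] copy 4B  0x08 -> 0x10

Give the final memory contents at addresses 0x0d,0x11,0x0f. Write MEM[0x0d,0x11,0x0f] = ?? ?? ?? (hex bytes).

#0 dst[0x0a+6] := {0xc8,0xc7,0x8a,0x43,0x0c,0x8f}
#1 dst[0x03+5] := {0x35,0xae,0xc8,0xc7,0x8a}
#2 dst[0x03+2] := {0x91,0xdc}
#3 dst[0x0e+2] := {0xf2,0x65}
#4 dst[0x08+4] := {0xc8,0xc7,0x8a,0x43}
#5 dst[0x10+4] := {0xc8,0xc7,0x8a,0x43}
query mem[0x0d]=0x43, mem[0x11]=0xc7, mem[0x0f]=0x65

MEM[0x0d,0x11,0x0f] = 43 c7 65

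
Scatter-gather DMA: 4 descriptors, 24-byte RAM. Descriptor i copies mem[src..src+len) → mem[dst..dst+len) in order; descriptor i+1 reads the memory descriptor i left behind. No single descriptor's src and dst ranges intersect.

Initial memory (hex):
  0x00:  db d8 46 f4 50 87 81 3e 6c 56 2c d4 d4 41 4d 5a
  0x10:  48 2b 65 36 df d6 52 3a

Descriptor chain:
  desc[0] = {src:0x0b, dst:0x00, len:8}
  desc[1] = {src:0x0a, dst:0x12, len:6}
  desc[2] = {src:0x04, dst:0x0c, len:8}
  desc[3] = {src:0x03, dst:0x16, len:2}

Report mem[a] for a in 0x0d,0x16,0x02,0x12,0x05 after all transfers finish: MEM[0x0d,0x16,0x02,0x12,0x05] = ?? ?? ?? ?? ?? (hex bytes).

MEM[0x0d,0x16,0x02,0x12,0x05] = 48 4d 41 2c 48

D0: mem[0x00..0x07] <- [d4 d4 41 4d 5a 48 2b 65]
D1: mem[0x12..0x17] <- [2c d4 d4 41 4d 5a]
D2: mem[0x0c..0x13] <- [5a 48 2b 65 6c 56 2c d4]
D3: mem[0x16..0x17] <- [4d 5a]
query mem[0x0d]=0x48, mem[0x16]=0x4d, mem[0x02]=0x41, mem[0x12]=0x2c, mem[0x05]=0x48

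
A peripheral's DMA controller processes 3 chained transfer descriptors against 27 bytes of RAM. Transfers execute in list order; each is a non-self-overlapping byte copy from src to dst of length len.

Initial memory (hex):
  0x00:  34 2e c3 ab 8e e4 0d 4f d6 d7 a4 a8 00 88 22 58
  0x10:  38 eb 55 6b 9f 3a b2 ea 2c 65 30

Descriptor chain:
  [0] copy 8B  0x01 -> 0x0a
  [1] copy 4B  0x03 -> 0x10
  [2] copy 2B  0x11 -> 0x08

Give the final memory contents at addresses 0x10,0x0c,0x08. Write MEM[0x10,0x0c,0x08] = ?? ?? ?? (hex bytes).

#0 dst[0x0a+8] := {0x2e,0xc3,0xab,0x8e,0xe4,0x0d,0x4f,0xd6}
#1 dst[0x10+4] := {0xab,0x8e,0xe4,0x0d}
#2 dst[0x08+2] := {0x8e,0xe4}
query mem[0x10]=0xab, mem[0x0c]=0xab, mem[0x08]=0x8e

MEM[0x10,0x0c,0x08] = ab ab 8e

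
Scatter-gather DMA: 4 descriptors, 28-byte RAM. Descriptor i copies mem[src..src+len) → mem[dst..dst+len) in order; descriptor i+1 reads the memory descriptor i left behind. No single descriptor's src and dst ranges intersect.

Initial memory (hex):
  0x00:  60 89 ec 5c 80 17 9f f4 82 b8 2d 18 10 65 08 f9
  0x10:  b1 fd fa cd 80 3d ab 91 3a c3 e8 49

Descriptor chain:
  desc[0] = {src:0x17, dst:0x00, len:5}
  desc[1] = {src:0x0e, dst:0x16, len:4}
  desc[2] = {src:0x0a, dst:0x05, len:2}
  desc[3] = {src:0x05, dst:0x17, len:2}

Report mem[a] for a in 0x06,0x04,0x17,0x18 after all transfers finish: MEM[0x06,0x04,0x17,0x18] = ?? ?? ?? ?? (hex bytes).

#0 dst[0x00+5] := {0x91,0x3a,0xc3,0xe8,0x49}
#1 dst[0x16+4] := {0x08,0xf9,0xb1,0xfd}
#2 dst[0x05+2] := {0x2d,0x18}
#3 dst[0x17+2] := {0x2d,0x18}
query mem[0x06]=0x18, mem[0x04]=0x49, mem[0x17]=0x2d, mem[0x18]=0x18

MEM[0x06,0x04,0x17,0x18] = 18 49 2d 18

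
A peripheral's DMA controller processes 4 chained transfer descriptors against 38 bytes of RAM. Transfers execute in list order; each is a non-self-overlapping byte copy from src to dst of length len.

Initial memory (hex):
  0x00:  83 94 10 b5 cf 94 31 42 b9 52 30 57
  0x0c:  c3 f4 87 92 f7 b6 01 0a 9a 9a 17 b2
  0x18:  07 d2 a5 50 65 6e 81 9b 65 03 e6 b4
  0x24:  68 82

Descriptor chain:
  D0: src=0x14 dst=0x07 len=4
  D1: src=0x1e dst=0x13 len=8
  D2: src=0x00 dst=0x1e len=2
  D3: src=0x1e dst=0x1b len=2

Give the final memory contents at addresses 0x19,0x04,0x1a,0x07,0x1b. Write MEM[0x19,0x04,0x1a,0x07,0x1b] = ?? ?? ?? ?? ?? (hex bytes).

MEM[0x19,0x04,0x1a,0x07,0x1b] = 68 cf 82 9a 83

#0 dst[0x07+4] := {0x9a,0x9a,0x17,0xb2}
#1 dst[0x13+8] := {0x81,0x9b,0x65,0x03,0xe6,0xb4,0x68,0x82}
#2 dst[0x1e+2] := {0x83,0x94}
#3 dst[0x1b+2] := {0x83,0x94}
query mem[0x19]=0x68, mem[0x04]=0xcf, mem[0x1a]=0x82, mem[0x07]=0x9a, mem[0x1b]=0x83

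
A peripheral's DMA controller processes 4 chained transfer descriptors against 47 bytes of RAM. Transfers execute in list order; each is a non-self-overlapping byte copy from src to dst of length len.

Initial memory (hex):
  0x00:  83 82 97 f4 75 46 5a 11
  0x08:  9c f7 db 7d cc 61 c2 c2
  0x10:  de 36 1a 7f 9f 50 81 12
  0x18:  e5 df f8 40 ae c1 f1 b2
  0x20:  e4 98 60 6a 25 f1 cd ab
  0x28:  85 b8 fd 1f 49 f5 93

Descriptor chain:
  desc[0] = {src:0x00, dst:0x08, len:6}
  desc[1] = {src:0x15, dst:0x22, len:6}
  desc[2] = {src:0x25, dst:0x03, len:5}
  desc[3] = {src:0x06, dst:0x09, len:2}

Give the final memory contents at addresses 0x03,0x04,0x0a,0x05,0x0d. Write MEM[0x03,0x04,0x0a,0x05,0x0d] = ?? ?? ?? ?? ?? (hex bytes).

MEM[0x03,0x04,0x0a,0x05,0x0d] = e5 df b8 f8 46

D0: mem[0x08..0x0d] <- [83 82 97 f4 75 46]
D1: mem[0x22..0x27] <- [50 81 12 e5 df f8]
D2: mem[0x03..0x07] <- [e5 df f8 85 b8]
D3: mem[0x09..0x0a] <- [85 b8]
query mem[0x03]=0xe5, mem[0x04]=0xdf, mem[0x0a]=0xb8, mem[0x05]=0xf8, mem[0x0d]=0x46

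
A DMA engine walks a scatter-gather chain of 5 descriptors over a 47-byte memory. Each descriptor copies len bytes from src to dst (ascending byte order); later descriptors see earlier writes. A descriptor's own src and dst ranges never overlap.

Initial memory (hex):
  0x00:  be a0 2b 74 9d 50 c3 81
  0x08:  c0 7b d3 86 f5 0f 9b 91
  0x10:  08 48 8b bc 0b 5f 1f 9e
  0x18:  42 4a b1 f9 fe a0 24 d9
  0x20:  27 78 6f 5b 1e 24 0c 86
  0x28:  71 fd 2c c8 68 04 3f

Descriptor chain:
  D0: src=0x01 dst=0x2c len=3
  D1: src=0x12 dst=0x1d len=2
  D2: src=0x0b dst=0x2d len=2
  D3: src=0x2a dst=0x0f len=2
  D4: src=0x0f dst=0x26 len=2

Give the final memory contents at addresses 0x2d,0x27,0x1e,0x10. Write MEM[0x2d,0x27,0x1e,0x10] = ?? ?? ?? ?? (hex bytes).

D0: mem[0x2c..0x2e] <- [a0 2b 74]
D1: mem[0x1d..0x1e] <- [8b bc]
D2: mem[0x2d..0x2e] <- [86 f5]
D3: mem[0x0f..0x10] <- [2c c8]
D4: mem[0x26..0x27] <- [2c c8]
query mem[0x2d]=0x86, mem[0x27]=0xc8, mem[0x1e]=0xbc, mem[0x10]=0xc8

MEM[0x2d,0x27,0x1e,0x10] = 86 c8 bc c8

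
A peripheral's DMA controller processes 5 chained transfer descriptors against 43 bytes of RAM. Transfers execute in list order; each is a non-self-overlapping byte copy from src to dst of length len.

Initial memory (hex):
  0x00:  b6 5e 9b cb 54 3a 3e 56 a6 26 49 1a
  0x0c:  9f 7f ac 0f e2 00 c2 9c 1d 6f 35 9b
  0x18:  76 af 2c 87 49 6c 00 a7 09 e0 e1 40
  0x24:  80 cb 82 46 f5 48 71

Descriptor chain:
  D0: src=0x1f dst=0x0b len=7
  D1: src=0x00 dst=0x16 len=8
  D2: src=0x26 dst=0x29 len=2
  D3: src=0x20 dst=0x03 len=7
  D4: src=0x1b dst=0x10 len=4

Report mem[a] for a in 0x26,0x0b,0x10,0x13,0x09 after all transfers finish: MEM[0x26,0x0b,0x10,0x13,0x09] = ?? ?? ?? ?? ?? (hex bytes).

#0 dst[0x0b+7] := {0xa7,0x09,0xe0,0xe1,0x40,0x80,0xcb}
#1 dst[0x16+8] := {0xb6,0x5e,0x9b,0xcb,0x54,0x3a,0x3e,0x56}
#2 dst[0x29+2] := {0x82,0x46}
#3 dst[0x03+7] := {0x09,0xe0,0xe1,0x40,0x80,0xcb,0x82}
#4 dst[0x10+4] := {0x3a,0x3e,0x56,0x00}
query mem[0x26]=0x82, mem[0x0b]=0xa7, mem[0x10]=0x3a, mem[0x13]=0x00, mem[0x09]=0x82

MEM[0x26,0x0b,0x10,0x13,0x09] = 82 a7 3a 00 82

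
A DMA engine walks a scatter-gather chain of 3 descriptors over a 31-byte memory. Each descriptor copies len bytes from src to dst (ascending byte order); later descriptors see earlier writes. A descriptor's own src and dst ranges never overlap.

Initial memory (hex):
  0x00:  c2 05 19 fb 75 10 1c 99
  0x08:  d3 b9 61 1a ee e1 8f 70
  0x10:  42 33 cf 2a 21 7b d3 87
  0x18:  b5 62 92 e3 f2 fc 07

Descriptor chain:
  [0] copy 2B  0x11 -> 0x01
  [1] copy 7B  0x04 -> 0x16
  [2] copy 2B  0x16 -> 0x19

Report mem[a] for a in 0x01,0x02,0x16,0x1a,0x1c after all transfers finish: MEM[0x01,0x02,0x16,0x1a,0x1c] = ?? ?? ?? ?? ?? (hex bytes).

#0 dst[0x01+2] := {0x33,0xcf}
#1 dst[0x16+7] := {0x75,0x10,0x1c,0x99,0xd3,0xb9,0x61}
#2 dst[0x19+2] := {0x75,0x10}
query mem[0x01]=0x33, mem[0x02]=0xcf, mem[0x16]=0x75, mem[0x1a]=0x10, mem[0x1c]=0x61

MEM[0x01,0x02,0x16,0x1a,0x1c] = 33 cf 75 10 61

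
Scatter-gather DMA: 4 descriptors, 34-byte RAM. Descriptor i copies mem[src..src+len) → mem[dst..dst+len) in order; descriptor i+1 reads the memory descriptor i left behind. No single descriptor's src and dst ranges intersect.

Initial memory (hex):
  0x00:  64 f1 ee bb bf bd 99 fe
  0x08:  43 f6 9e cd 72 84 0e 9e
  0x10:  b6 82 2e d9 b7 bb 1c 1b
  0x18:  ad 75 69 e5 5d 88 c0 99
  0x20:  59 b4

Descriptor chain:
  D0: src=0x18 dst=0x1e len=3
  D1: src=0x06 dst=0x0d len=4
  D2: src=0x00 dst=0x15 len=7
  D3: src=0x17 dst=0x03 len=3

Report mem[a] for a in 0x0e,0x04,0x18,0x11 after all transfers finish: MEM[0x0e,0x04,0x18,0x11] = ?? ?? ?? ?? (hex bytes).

D0: mem[0x1e..0x20] <- [ad 75 69]
D1: mem[0x0d..0x10] <- [99 fe 43 f6]
D2: mem[0x15..0x1b] <- [64 f1 ee bb bf bd 99]
D3: mem[0x03..0x05] <- [ee bb bf]
query mem[0x0e]=0xfe, mem[0x04]=0xbb, mem[0x18]=0xbb, mem[0x11]=0x82

MEM[0x0e,0x04,0x18,0x11] = fe bb bb 82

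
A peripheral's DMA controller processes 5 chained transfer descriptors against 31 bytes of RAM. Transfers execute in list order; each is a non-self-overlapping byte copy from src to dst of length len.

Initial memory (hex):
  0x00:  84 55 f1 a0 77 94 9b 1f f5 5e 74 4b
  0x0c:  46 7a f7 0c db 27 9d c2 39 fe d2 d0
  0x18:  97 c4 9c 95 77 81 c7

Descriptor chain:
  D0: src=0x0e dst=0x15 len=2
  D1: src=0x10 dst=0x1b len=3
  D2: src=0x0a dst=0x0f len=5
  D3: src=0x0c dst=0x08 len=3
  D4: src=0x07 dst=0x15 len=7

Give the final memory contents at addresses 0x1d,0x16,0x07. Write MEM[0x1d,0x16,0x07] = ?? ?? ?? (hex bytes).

D0: mem[0x15..0x16] <- [f7 0c]
D1: mem[0x1b..0x1d] <- [db 27 9d]
D2: mem[0x0f..0x13] <- [74 4b 46 7a f7]
D3: mem[0x08..0x0a] <- [46 7a f7]
D4: mem[0x15..0x1b] <- [1f 46 7a f7 4b 46 7a]
query mem[0x1d]=0x9d, mem[0x16]=0x46, mem[0x07]=0x1f

MEM[0x1d,0x16,0x07] = 9d 46 1f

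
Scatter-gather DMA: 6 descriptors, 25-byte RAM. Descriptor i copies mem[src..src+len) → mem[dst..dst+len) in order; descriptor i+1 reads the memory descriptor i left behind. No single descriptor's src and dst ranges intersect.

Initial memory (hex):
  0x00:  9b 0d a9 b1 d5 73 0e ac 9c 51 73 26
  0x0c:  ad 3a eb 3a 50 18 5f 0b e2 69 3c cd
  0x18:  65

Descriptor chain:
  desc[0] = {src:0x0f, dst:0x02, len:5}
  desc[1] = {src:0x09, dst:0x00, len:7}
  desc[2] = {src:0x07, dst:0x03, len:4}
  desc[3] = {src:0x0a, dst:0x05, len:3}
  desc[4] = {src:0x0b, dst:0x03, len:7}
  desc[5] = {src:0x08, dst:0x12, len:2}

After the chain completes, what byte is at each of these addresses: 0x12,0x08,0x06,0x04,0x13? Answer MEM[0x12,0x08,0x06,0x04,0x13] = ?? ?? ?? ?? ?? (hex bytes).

MEM[0x12,0x08,0x06,0x04,0x13] = 50 50 eb ad 18

#0 dst[0x02+5] := {0x3a,0x50,0x18,0x5f,0x0b}
#1 dst[0x00+7] := {0x51,0x73,0x26,0xad,0x3a,0xeb,0x3a}
#2 dst[0x03+4] := {0xac,0x9c,0x51,0x73}
#3 dst[0x05+3] := {0x73,0x26,0xad}
#4 dst[0x03+7] := {0x26,0xad,0x3a,0xeb,0x3a,0x50,0x18}
#5 dst[0x12+2] := {0x50,0x18}
query mem[0x12]=0x50, mem[0x08]=0x50, mem[0x06]=0xeb, mem[0x04]=0xad, mem[0x13]=0x18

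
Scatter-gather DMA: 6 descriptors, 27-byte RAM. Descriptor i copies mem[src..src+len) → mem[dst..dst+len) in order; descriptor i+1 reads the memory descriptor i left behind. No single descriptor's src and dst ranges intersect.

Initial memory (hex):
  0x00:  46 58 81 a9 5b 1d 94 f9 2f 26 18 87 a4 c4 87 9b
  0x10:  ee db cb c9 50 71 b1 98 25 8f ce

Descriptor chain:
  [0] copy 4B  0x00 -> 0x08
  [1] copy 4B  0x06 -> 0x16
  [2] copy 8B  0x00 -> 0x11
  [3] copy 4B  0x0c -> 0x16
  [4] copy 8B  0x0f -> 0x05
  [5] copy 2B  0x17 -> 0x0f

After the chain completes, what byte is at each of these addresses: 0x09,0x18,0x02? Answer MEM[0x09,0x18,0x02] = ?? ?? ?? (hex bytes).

MEM[0x09,0x18,0x02] = 81 87 81

  after D0: wrote 4B at 0x08 = 465881a9
  after D1: wrote 4B at 0x16 = 94f94658
  after D2: wrote 8B at 0x11 = 465881a95b1d94f9
  after D3: wrote 4B at 0x16 = a4c4879b
  after D4: wrote 8B at 0x05 = 9bee465881a95ba4
  after D5: wrote 2B at 0x0f = c487
query mem[0x09]=0x81, mem[0x18]=0x87, mem[0x02]=0x81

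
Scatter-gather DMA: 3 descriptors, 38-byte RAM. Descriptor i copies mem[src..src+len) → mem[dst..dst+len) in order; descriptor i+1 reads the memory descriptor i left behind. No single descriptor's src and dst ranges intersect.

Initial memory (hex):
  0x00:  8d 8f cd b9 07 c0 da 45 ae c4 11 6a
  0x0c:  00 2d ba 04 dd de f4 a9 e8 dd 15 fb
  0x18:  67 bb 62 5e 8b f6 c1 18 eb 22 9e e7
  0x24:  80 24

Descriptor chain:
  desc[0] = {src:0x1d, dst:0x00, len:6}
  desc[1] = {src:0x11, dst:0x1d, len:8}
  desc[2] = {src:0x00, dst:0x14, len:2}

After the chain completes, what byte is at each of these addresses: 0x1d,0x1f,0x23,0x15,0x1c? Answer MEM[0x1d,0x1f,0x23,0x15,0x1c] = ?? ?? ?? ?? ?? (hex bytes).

[0] 0x1d->0x00 len=6 : f6 c1 18 eb 22 9e
[1] 0x11->0x1d len=8 : de f4 a9 e8 dd 15 fb 67
[2] 0x00->0x14 len=2 : f6 c1
query mem[0x1d]=0xde, mem[0x1f]=0xa9, mem[0x23]=0xfb, mem[0x15]=0xc1, mem[0x1c]=0x8b

MEM[0x1d,0x1f,0x23,0x15,0x1c] = de a9 fb c1 8b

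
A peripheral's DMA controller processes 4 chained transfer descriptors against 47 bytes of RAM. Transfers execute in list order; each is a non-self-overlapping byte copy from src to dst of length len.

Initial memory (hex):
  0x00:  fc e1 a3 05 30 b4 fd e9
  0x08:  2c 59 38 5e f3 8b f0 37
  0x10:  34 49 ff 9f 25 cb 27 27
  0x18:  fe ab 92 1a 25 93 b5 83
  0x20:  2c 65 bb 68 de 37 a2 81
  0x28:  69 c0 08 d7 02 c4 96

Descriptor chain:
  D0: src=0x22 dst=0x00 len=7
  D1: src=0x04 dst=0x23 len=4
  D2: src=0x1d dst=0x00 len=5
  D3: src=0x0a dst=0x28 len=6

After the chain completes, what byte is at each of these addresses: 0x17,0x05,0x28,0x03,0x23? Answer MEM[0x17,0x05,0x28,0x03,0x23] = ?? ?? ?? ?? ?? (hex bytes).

MEM[0x17,0x05,0x28,0x03,0x23] = 27 81 38 2c a2

  after D0: wrote 7B at 0x00 = bb68de37a28169
  after D1: wrote 4B at 0x23 = a28169e9
  after D2: wrote 5B at 0x00 = 93b5832c65
  after D3: wrote 6B at 0x28 = 385ef38bf037
query mem[0x17]=0x27, mem[0x05]=0x81, mem[0x28]=0x38, mem[0x03]=0x2c, mem[0x23]=0xa2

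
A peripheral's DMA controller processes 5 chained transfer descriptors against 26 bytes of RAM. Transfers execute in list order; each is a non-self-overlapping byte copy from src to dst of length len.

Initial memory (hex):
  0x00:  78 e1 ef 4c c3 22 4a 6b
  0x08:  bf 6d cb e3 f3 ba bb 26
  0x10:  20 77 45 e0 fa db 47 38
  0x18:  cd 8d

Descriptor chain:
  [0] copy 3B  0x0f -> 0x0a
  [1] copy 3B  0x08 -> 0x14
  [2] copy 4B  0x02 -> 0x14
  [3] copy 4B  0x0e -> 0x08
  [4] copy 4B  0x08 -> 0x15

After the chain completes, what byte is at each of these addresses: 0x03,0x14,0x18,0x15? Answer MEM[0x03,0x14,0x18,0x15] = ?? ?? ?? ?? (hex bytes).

  after D0: wrote 3B at 0x0a = 262077
  after D1: wrote 3B at 0x14 = bf6d26
  after D2: wrote 4B at 0x14 = ef4cc322
  after D3: wrote 4B at 0x08 = bb262077
  after D4: wrote 4B at 0x15 = bb262077
query mem[0x03]=0x4c, mem[0x14]=0xef, mem[0x18]=0x77, mem[0x15]=0xbb

MEM[0x03,0x14,0x18,0x15] = 4c ef 77 bb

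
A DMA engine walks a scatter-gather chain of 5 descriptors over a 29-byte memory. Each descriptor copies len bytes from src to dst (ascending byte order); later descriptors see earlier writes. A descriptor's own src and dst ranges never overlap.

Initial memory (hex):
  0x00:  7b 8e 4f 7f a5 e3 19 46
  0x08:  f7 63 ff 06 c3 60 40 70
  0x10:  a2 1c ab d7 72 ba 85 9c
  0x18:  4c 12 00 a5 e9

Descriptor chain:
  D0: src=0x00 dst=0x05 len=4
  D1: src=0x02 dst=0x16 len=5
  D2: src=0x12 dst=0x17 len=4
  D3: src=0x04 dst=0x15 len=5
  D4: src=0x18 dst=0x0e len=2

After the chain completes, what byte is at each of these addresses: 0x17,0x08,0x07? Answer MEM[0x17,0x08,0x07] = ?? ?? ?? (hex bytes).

  after D0: wrote 4B at 0x05 = 7b8e4f7f
  after D1: wrote 5B at 0x16 = 4f7fa57b8e
  after D2: wrote 4B at 0x17 = abd772ba
  after D3: wrote 5B at 0x15 = a57b8e4f7f
  after D4: wrote 2B at 0x0e = 4f7f
query mem[0x17]=0x8e, mem[0x08]=0x7f, mem[0x07]=0x4f

MEM[0x17,0x08,0x07] = 8e 7f 4f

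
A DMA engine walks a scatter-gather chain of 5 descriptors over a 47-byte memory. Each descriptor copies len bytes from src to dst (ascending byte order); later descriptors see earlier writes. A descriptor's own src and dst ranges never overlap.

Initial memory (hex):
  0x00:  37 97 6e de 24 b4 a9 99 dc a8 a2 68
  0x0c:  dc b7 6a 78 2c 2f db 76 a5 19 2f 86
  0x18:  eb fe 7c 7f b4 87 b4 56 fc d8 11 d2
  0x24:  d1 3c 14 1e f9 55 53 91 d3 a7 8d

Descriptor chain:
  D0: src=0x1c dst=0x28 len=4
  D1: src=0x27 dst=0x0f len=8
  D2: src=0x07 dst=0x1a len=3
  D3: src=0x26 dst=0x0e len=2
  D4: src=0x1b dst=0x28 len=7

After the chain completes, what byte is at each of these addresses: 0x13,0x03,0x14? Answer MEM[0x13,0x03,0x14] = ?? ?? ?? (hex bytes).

D0: mem[0x28..0x2b] <- [b4 87 b4 56]
D1: mem[0x0f..0x16] <- [1e b4 87 b4 56 d3 a7 8d]
D2: mem[0x1a..0x1c] <- [99 dc a8]
D3: mem[0x0e..0x0f] <- [14 1e]
D4: mem[0x28..0x2e] <- [dc a8 87 b4 56 fc d8]
query mem[0x13]=0x56, mem[0x03]=0xde, mem[0x14]=0xd3

MEM[0x13,0x03,0x14] = 56 de d3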